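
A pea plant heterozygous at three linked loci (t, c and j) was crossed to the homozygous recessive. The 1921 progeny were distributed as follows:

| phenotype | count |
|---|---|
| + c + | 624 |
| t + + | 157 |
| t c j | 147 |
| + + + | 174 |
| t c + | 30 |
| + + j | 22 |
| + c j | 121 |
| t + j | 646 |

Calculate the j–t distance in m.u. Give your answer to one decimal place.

The two most frequent reciprocal classes, t + j and + c +, are the parental types, so the F1 was t + j / + c +.
The two rarest classes, + + j and t c +, are the double crossovers. Comparing them with the parentals, only the t allele has switched, so t is the middle locus and the order is c – t – j.
Crossovers in the t–j interval produce the single-crossover classes t + + and + c j (157 + 121 = 278) plus the double crossovers (52).
RF(t–j) = (278 + 52) / 1921 = 330/1921 = 0.1718 → 17.2 m.u.

17.2 m.u.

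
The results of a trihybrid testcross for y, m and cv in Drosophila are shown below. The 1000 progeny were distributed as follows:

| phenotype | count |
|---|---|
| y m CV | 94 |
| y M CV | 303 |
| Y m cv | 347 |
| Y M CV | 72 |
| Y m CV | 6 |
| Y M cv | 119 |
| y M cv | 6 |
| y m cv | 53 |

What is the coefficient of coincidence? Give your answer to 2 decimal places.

The two most frequent reciprocal classes, Y m cv and y M CV, are the parental types, so the F1 was Y m cv / y M CV.
The two rarest classes, Y m CV and y M cv, are the double crossovers. Comparing them with the parentals, only the cv allele has switched, so cv is the middle locus and the order is y – cv – m.
y–cv: (125 + 12)/1000 = 0.1370; cv–m: (213 + 12)/1000 = 0.2250.
Expected DCO frequency = 0.1370 × 0.2250 ≈ 0.03083; observed = 12/1000 ≈ 0.01200.
Coefficient of coincidence = 0.01200/0.03083 ≈ 0.39.

0.39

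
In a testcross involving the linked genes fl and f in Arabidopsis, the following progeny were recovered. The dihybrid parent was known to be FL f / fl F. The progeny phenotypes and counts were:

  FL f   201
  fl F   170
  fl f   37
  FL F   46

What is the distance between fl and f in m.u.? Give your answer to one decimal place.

The recombinant classes are FL F and fl f: 46 + 37 = 83.
Recombination frequency = 83/454 = 0.1828 ≈ 18.3%, i.e. 18.3 m.u.

18.3 m.u.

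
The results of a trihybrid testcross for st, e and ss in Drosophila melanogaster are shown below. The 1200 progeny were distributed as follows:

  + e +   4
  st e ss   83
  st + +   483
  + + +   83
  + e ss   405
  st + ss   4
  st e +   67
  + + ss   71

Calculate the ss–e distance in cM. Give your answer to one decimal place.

The two most frequent reciprocal classes, + e ss and st + +, are the parental types, so the F1 was + e ss / st + +.
The two rarest classes, + e + and st + ss, are the double crossovers. Comparing them with the parentals, only the ss allele has switched, so ss is the middle locus and the order is st – ss – e.
Crossovers in the ss–e interval produce the single-crossover classes + + ss and st e + (71 + 67 = 138) plus the double crossovers (8).
RF(ss–e) = (138 + 8) / 1200 = 146/1200 = 0.1217 → 12.2 cM.

12.2 cM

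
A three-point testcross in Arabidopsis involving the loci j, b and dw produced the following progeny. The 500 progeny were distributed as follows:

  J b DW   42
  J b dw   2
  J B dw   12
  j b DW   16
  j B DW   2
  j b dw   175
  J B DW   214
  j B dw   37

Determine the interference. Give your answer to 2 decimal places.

The two most frequent reciprocal classes, j b dw and J B DW, are the parental types, so the F1 was j b dw / J B DW.
The two rarest classes, J b dw and j B DW, are the double crossovers. Comparing them with the parentals, only the j allele has switched, so j is the middle locus and the order is b – j – dw.
b–j: (79 + 4)/500 = 0.1660; j–dw: (28 + 4)/500 = 0.0640.
Expected DCO frequency = 0.1660 × 0.0640 ≈ 0.01062; observed = 4/500 ≈ 0.00800.
Coefficient of coincidence = 0.00800/0.01062 ≈ 0.75; interference = 1 − 0.75 = 0.25.

0.25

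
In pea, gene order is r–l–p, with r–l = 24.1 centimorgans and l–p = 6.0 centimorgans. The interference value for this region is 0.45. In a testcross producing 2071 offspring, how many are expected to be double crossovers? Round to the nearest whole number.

Map distances give recombination frequencies of 0.241 and 0.060 for the two intervals.
With interference 0.45 (so coincidence = 0.55), expected double-crossover frequency = 0.241 × 0.060 × 0.55 = 0.00795.
Expected number = 0.00795 × 2071 = 16.47 ≈ 16.

16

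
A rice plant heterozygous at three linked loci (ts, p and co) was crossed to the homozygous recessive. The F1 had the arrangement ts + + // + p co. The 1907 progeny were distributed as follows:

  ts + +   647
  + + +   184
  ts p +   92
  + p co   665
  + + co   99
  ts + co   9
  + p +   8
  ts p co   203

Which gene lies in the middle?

co

The two rarest classes, ts + co and + p +, are the double crossovers. Comparing them with the parentals, only the co allele has switched, so co is the middle locus and the order is p – co – ts.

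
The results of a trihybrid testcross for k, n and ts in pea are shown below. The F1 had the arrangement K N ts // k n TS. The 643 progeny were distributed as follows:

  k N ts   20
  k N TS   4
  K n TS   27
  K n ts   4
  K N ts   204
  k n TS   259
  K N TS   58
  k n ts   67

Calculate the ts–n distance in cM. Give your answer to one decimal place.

The two rarest classes, K n ts and k N TS, are the double crossovers. Comparing them with the parentals, only the n allele has switched, so n is the middle locus and the order is ts – n – k.
Crossovers in the ts–n interval produce the single-crossover classes K N TS and k n ts (58 + 67 = 125) plus the double crossovers (8).
RF(ts–n) = (125 + 8) / 643 = 133/643 = 0.2068 → 20.7 cM.

20.7 cM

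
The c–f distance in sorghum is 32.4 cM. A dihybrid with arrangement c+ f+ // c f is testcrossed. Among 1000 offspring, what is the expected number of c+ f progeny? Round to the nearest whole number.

A map distance of 32.4 cM corresponds to a recombination frequency of 0.324.
The F1 is c+ f+ / c f, so c+ f is a recombinant gamete class with expected frequency r/2 = 0.324/2 = 0.1620.
Expected number = 0.1620 × 1000 = 162.00 ≈ 162.

162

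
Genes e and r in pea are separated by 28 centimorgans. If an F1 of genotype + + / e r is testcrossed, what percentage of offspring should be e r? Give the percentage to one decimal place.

36.0%

A map distance of 28 centimorgans corresponds to a recombination frequency of 0.280.
The F1 is + + / e r, so e r is a parental gamete class with expected frequency (1 − r)/2 = 0.720/2 = 0.3600.
That is 0.3600 = 36.0% of the progeny.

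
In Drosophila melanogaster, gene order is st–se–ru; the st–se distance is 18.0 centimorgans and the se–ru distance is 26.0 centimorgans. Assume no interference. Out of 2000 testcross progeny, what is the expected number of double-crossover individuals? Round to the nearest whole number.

Map distances give recombination frequencies of 0.180 and 0.260 for the two intervals.
With no interference, expected double-crossover frequency = 0.180 × 0.260 = 0.04680.
Expected number = 0.04680 × 2000 = 93.60 ≈ 94.

94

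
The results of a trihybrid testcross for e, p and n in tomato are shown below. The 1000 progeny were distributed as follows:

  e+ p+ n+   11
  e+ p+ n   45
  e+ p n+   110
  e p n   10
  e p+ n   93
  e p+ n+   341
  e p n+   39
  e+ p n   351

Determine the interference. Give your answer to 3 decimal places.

0.107

The two most frequent reciprocal classes, e p+ n+ and e+ p n, are the parental types, so the F1 was e p+ n+ / e+ p n.
The two rarest classes, e+ p+ n+ and e p n, are the double crossovers. Comparing them with the parentals, only the e allele has switched, so e is the middle locus and the order is n – e – p.
n–e: (203 + 21)/1000 = 0.2240; e–p: (84 + 21)/1000 = 0.1050.
Expected DCO frequency = 0.2240 × 0.1050 ≈ 0.02352; observed = 21/1000 ≈ 0.02100.
Coefficient of coincidence = 0.02100/0.02352 ≈ 0.893; interference = 1 − 0.893 = 0.107.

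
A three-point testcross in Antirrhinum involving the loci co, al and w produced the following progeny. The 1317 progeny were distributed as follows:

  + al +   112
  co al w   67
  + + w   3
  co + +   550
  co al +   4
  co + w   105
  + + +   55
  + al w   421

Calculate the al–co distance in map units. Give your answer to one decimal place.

9.8 map units

The two most frequent reciprocal classes, co + + and + al w, are the parental types, so the F1 was co + + / + al w.
The two rarest classes, co al + and + + w, are the double crossovers. Comparing them with the parentals, only the al allele has switched, so al is the middle locus and the order is co – al – w.
Crossovers in the co–al interval produce the single-crossover classes + + + and co al w (55 + 67 = 122) plus the double crossovers (7).
RF(co–al) = (122 + 7) / 1317 = 129/1317 = 0.0979 → 9.8 map units.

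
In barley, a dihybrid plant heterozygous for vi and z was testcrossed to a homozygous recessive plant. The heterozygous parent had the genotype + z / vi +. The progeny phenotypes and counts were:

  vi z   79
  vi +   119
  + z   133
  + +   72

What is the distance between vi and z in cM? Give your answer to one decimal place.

37.5 cM

The recombinant classes are + + and vi z: 72 + 79 = 151.
Recombination frequency = 151/403 = 0.3747 ≈ 37.5%, i.e. 37.5 cM.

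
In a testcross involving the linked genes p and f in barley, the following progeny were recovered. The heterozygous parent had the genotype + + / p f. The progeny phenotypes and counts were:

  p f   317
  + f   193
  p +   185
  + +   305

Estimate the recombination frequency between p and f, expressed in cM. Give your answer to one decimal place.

The recombinant classes are + f and p +: 193 + 185 = 378.
Recombination frequency = 378/1000 = 0.3780 ≈ 37.8%, i.e. 37.8 cM.

37.8 cM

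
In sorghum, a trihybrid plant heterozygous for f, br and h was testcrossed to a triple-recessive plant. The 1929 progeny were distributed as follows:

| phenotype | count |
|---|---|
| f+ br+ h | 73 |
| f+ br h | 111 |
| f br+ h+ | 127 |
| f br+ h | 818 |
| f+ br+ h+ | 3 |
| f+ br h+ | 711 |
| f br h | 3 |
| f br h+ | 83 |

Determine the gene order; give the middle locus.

br

The two most frequent reciprocal classes, f br+ h and f+ br h+, are the parental types, so the F1 was f br+ h / f+ br h+.
The two rarest classes, f br h and f+ br+ h+, are the double crossovers. Comparing them with the parentals, only the br allele has switched, so br is the middle locus and the order is h – br – f.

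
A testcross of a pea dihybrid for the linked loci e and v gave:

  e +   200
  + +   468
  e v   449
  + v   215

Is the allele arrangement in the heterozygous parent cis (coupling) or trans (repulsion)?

cis

The two most frequent classes are + + (468) and e v (449); these are the parental (non-recombinant) types.
So the F1 carried + + on one chromosome and e v on the other — the recessive alleles are on the same chromosome (cis / coupling).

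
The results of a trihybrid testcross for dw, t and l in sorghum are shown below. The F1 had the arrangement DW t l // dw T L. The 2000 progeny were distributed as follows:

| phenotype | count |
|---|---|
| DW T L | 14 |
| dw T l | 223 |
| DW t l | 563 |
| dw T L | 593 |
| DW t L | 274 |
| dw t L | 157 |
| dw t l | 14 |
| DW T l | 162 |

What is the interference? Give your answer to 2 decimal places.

0.69

The two rarest classes, dw t l and DW T L, are the double crossovers. Comparing them with the parentals, only the dw allele has switched, so dw is the middle locus and the order is t – dw – l.
t–dw: (319 + 28)/2000 = 0.1735; dw–l: (497 + 28)/2000 = 0.2625.
Expected DCO frequency = 0.1735 × 0.2625 ≈ 0.04554; observed = 28/2000 ≈ 0.01400.
Coefficient of coincidence = 0.01400/0.04554 ≈ 0.31; interference = 1 − 0.31 = 0.69.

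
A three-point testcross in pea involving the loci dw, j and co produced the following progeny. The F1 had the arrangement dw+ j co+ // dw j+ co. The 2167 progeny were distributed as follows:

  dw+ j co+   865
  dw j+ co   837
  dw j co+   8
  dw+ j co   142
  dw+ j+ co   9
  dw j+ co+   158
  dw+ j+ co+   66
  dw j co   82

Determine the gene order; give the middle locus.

dw

The two rarest classes, dw j co+ and dw+ j+ co, are the double crossovers. Comparing them with the parentals, only the dw allele has switched, so dw is the middle locus and the order is j – dw – co.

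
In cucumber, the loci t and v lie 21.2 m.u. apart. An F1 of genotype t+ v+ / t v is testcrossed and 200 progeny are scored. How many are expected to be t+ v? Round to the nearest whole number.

21

A map distance of 21.2 m.u. corresponds to a recombination frequency of 0.212.
The F1 is t+ v+ / t v, so t+ v is a recombinant gamete class with expected frequency r/2 = 0.212/2 = 0.1060.
Expected number = 0.1060 × 200 = 21.20 ≈ 21.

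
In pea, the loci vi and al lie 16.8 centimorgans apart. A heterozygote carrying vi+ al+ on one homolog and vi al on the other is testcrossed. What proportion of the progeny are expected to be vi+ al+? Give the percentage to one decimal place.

A map distance of 16.8 centimorgans corresponds to a recombination frequency of 0.168.
The F1 is vi+ al+ / vi al, so vi+ al+ is a parental gamete class with expected frequency (1 − r)/2 = 0.832/2 = 0.4160.
That is 0.4160 = 41.6% of the progeny.

41.6%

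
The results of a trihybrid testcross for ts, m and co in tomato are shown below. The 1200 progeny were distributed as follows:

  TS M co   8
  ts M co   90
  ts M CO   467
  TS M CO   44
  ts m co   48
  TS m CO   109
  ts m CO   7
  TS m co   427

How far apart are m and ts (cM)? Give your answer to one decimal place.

The two most frequent reciprocal classes, ts M CO and TS m co, are the parental types, so the F1 was ts M CO / TS m co.
The two rarest classes, ts m CO and TS M co, are the double crossovers. Comparing them with the parentals, only the m allele has switched, so m is the middle locus and the order is co – m – ts.
Crossovers in the m–ts interval produce the single-crossover classes TS M CO and ts m co (44 + 48 = 92) plus the double crossovers (15).
RF(m–ts) = (92 + 15) / 1200 = 107/1200 = 0.0892 → 8.9 cM.

8.9 cM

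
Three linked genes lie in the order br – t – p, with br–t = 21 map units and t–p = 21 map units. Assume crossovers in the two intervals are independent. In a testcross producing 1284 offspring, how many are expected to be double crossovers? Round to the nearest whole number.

57

Map distances give recombination frequencies of 0.210 and 0.210 for the two intervals.
With no interference, expected double-crossover frequency = 0.210 × 0.210 = 0.04410.
Expected number = 0.04410 × 1284 = 56.62 ≈ 57.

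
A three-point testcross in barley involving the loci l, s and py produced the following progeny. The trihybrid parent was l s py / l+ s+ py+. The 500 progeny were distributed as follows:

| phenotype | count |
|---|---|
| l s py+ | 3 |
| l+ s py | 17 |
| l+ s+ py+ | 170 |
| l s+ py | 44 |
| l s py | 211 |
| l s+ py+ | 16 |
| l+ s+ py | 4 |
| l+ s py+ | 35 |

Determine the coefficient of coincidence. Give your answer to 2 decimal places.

1.02

The two rarest classes, l s py+ and l+ s+ py, are the double crossovers. Comparing them with the parentals, only the py allele has switched, so py is the middle locus and the order is l – py – s.
l–py: (33 + 7)/500 = 0.0800; py–s: (79 + 7)/500 = 0.1720.
Expected DCO frequency = 0.0800 × 0.1720 ≈ 0.01376; observed = 7/500 ≈ 0.01400.
Coefficient of coincidence = 0.01400/0.01376 ≈ 1.02.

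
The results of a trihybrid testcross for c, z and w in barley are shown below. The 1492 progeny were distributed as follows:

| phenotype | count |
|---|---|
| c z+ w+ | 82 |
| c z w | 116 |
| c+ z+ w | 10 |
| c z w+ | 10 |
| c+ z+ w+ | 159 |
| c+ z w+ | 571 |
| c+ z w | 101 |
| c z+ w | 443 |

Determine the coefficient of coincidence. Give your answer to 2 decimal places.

The two most frequent reciprocal classes, c z+ w and c+ z w+, are the parental types, so the F1 was c z+ w / c+ z w+.
The two rarest classes, c+ z+ w and c z w+, are the double crossovers. Comparing them with the parentals, only the c allele has switched, so c is the middle locus and the order is w – c – z.
w–c: (183 + 20)/1492 = 0.1361; c–z: (275 + 20)/1492 = 0.1977.
Expected DCO frequency = 0.1361 × 0.1977 ≈ 0.02691; observed = 20/1492 ≈ 0.01340.
Coefficient of coincidence = 0.01340/0.02691 ≈ 0.50.

0.50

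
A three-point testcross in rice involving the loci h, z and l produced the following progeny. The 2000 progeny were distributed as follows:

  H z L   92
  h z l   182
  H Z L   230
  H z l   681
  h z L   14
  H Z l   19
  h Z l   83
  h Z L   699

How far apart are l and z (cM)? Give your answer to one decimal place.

The two most frequent reciprocal classes, H z l and h Z L, are the parental types, so the F1 was H z l / h Z L.
The two rarest classes, H Z l and h z L, are the double crossovers. Comparing them with the parentals, only the z allele has switched, so z is the middle locus and the order is h – z – l.
Crossovers in the z–l interval produce the single-crossover classes H z L and h Z l (92 + 83 = 175) plus the double crossovers (33).
RF(z–l) = (175 + 33) / 2000 = 208/2000 = 0.1040 → 10.4 cM.

10.4 cM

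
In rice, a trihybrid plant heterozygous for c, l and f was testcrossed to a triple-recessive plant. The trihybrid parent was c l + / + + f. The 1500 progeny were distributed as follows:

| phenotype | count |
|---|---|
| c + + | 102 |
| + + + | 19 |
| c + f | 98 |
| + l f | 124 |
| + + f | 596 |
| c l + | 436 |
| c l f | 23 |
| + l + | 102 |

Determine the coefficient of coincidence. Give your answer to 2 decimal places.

0.97

The two rarest classes, c l f and + + +, are the double crossovers. Comparing them with the parentals, only the f allele has switched, so f is the middle locus and the order is l – f – c.
l–f: (226 + 42)/1500 = 0.1787; f–c: (200 + 42)/1500 = 0.1613.
Expected DCO frequency = 0.1787 × 0.1613 ≈ 0.02882; observed = 42/1500 ≈ 0.02800.
Coefficient of coincidence = 0.02800/0.02882 ≈ 0.97.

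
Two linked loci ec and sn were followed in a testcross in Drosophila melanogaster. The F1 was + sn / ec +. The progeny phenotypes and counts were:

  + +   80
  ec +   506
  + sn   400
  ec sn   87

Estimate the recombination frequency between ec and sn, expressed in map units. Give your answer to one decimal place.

15.6 map units

The recombinant classes are + + and ec sn: 80 + 87 = 167.
Recombination frequency = 167/1073 = 0.1556 ≈ 15.6%, i.e. 15.6 map units.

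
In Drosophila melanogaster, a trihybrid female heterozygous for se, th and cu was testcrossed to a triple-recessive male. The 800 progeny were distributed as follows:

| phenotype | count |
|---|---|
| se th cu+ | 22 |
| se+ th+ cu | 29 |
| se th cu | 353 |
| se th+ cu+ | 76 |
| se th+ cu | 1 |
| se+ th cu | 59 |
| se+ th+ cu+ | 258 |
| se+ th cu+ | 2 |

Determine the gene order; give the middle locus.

th

The two most frequent reciprocal classes, se+ th+ cu+ and se th cu, are the parental types, so the F1 was se+ th+ cu+ / se th cu.
The two rarest classes, se+ th cu+ and se th+ cu, are the double crossovers. Comparing them with the parentals, only the th allele has switched, so th is the middle locus and the order is cu – th – se.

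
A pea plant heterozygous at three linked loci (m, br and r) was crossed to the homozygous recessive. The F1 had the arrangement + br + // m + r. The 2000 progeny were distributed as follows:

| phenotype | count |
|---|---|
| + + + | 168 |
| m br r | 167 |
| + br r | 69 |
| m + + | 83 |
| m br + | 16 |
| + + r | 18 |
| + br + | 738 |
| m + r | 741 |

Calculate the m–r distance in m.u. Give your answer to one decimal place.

The two rarest classes, m br + and + + r, are the double crossovers. Comparing them with the parentals, only the m allele has switched, so m is the middle locus and the order is r – m – br.
Crossovers in the r–m interval produce the single-crossover classes + br r and m + + (69 + 83 = 152) plus the double crossovers (34).
RF(r–m) = (152 + 34) / 2000 = 186/2000 = 0.0930 → 9.3 m.u.

9.3 m.u.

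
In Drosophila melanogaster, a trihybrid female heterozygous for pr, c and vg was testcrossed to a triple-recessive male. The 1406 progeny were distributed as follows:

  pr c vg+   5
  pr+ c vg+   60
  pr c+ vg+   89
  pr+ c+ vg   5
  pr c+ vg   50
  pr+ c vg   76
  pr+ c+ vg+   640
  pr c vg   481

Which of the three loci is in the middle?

vg

The two most frequent reciprocal classes, pr c vg and pr+ c+ vg+, are the parental types, so the F1 was pr c vg / pr+ c+ vg+.
The two rarest classes, pr c vg+ and pr+ c+ vg, are the double crossovers. Comparing them with the parentals, only the vg allele has switched, so vg is the middle locus and the order is c – vg – pr.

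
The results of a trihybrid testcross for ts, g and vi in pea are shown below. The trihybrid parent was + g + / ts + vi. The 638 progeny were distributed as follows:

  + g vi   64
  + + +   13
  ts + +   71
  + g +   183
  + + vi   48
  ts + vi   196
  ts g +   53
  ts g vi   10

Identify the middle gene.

g

The two rarest classes, + + + and ts g vi, are the double crossovers. Comparing them with the parentals, only the g allele has switched, so g is the middle locus and the order is ts – g – vi.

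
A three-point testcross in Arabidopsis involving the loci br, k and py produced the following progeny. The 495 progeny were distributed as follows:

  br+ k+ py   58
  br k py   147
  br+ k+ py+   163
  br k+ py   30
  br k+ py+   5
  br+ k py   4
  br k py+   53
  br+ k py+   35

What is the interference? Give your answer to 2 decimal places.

The two most frequent reciprocal classes, br+ k+ py+ and br k py, are the parental types, so the F1 was br+ k+ py+ / br k py.
The two rarest classes, br k+ py+ and br+ k py, are the double crossovers. Comparing them with the parentals, only the br allele has switched, so br is the middle locus and the order is py – br – k.
py–br: (111 + 9)/495 = 0.2424; br–k: (65 + 9)/495 = 0.1495.
Expected DCO frequency = 0.2424 × 0.1495 ≈ 0.03624; observed = 9/495 ≈ 0.01818.
Coefficient of coincidence = 0.01818/0.03624 ≈ 0.50; interference = 1 − 0.50 = 0.50.

0.50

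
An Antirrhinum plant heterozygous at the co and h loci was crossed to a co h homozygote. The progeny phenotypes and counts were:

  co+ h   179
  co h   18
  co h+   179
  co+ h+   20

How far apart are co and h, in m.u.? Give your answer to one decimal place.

The two most frequent classes, co+ h (179) and co h+ (179), are the parental types, so the F1 was co+ h / co h+.
The recombinant classes are co+ h+ and co h: 20 + 18 = 38.
Recombination frequency = 38/396 = 0.0960 ≈ 9.6%, i.e. 9.6 m.u.

9.6 m.u.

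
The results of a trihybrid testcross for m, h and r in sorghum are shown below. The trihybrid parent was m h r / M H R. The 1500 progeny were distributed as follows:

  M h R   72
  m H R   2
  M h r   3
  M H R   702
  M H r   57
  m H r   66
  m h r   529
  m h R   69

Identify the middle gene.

m

The two rarest classes, M h r and m H R, are the double crossovers. Comparing them with the parentals, only the m allele has switched, so m is the middle locus and the order is r – m – h.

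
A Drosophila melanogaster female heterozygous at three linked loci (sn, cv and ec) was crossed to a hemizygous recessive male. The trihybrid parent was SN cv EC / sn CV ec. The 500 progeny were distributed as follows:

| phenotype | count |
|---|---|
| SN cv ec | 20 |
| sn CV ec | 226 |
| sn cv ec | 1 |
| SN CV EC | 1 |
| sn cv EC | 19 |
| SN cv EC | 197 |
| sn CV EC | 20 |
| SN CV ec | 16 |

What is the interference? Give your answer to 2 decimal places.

0.36

The two rarest classes, SN CV EC and sn cv ec, are the double crossovers. Comparing them with the parentals, only the cv allele has switched, so cv is the middle locus and the order is ec – cv – sn.
ec–cv: (40 + 2)/500 = 0.0840; cv–sn: (35 + 2)/500 = 0.0740.
Expected DCO frequency = 0.0840 × 0.0740 ≈ 0.00622; observed = 2/500 ≈ 0.00400.
Coefficient of coincidence = 0.00400/0.00622 ≈ 0.64; interference = 1 − 0.64 = 0.36.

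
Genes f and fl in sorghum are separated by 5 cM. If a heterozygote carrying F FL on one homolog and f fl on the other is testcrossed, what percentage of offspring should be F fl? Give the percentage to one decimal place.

2.5%

A map distance of 5 cM corresponds to a recombination frequency of 0.050.
The F1 is F FL / f fl, so F fl is a recombinant gamete class with expected frequency r/2 = 0.050/2 = 0.0250.
That is 0.0250 = 2.5% of the progeny.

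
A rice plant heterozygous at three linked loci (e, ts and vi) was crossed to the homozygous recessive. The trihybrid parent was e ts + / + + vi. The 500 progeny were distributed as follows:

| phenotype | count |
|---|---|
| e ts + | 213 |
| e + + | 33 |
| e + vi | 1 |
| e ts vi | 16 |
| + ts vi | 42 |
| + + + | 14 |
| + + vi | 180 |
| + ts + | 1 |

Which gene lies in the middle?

e

The two rarest classes, + ts + and e + vi, are the double crossovers. Comparing them with the parentals, only the e allele has switched, so e is the middle locus and the order is ts – e – vi.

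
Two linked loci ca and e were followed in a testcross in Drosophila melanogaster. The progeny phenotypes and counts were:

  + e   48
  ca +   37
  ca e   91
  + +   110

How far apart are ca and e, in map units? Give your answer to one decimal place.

The two most frequent classes, + + (110) and ca e (91), are the parental types, so the F1 was + + / ca e.
The recombinant classes are + e and ca +: 48 + 37 = 85.
Recombination frequency = 85/286 = 0.2972 ≈ 29.7%, i.e. 29.7 map units.

29.7 map units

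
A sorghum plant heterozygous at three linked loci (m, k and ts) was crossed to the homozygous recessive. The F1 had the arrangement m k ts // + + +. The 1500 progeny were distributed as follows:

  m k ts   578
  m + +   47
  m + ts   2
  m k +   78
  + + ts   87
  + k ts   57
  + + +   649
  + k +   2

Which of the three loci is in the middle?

The two rarest classes, m + ts and + k +, are the double crossovers. Comparing them with the parentals, only the k allele has switched, so k is the middle locus and the order is ts – k – m.

k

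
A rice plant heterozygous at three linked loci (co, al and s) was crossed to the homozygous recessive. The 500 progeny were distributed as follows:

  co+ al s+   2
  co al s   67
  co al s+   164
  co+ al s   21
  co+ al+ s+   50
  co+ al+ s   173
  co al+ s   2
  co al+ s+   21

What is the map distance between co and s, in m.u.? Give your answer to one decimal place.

24.2 m.u.

The two most frequent reciprocal classes, co+ al+ s and co al s+, are the parental types, so the F1 was co+ al+ s / co al s+.
The two rarest classes, co al+ s and co+ al s+, are the double crossovers. Comparing them with the parentals, only the co allele has switched, so co is the middle locus and the order is al – co – s.
Crossovers in the co–s interval produce the single-crossover classes co+ al+ s+ and co al s (50 + 67 = 117) plus the double crossovers (4).
RF(co–s) = (117 + 4) / 500 = 121/500 = 0.2420 → 24.2 m.u.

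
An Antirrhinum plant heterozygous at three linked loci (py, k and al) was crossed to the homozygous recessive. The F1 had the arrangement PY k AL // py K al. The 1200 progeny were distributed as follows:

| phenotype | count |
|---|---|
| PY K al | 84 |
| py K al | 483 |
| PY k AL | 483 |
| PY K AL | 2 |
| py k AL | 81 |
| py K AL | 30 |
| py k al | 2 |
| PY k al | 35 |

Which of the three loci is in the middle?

The two rarest classes, PY K AL and py k al, are the double crossovers. Comparing them with the parentals, only the k allele has switched, so k is the middle locus and the order is py – k – al.

k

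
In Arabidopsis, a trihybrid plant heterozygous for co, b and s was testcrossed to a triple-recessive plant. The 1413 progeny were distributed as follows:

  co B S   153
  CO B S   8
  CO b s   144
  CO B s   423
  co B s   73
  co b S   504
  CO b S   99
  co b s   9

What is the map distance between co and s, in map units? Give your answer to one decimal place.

The two most frequent reciprocal classes, CO B s and co b S, are the parental types, so the F1 was CO B s / co b S.
The two rarest classes, CO B S and co b s, are the double crossovers. Comparing them with the parentals, only the s allele has switched, so s is the middle locus and the order is b – s – co.
Crossovers in the s–co interval produce the single-crossover classes co B s and CO b S (73 + 99 = 172) plus the double crossovers (17).
RF(s–co) = (172 + 17) / 1413 = 189/1413 = 0.1338 → 13.4 map units.

13.4 map units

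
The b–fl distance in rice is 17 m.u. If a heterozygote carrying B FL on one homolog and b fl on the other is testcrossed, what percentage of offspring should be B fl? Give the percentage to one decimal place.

A map distance of 17 m.u. corresponds to a recombination frequency of 0.170.
The F1 is B FL / b fl, so B fl is a recombinant gamete class with expected frequency r/2 = 0.170/2 = 0.0850.
That is 0.0850 = 8.5% of the progeny.

8.5%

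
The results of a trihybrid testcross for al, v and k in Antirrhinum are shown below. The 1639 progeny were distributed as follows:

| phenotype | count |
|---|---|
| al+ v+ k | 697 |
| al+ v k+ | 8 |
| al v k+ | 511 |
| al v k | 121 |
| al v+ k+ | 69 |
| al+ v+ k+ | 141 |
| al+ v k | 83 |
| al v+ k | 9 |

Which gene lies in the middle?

The two most frequent reciprocal classes, al+ v+ k and al v k+, are the parental types, so the F1 was al+ v+ k / al v k+.
The two rarest classes, al v+ k and al+ v k+, are the double crossovers. Comparing them with the parentals, only the al allele has switched, so al is the middle locus and the order is k – al – v.

al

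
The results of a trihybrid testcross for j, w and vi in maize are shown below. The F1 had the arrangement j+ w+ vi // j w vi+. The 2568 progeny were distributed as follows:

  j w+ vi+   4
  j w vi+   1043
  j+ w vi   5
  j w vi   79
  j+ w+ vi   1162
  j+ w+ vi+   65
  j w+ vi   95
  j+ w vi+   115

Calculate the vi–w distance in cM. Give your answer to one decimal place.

6.0 cM

The two rarest classes, j+ w vi and j w+ vi+, are the double crossovers. Comparing them with the parentals, only the w allele has switched, so w is the middle locus and the order is j – w – vi.
Crossovers in the w–vi interval produce the single-crossover classes j+ w+ vi+ and j w vi (65 + 79 = 144) plus the double crossovers (9).
RF(w–vi) = (144 + 9) / 2568 = 153/2568 = 0.0596 → 6.0 cM.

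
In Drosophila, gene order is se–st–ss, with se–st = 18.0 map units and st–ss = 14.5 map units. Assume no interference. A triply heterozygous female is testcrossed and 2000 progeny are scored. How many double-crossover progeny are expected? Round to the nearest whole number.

Map distances give recombination frequencies of 0.180 and 0.145 for the two intervals.
With no interference, expected double-crossover frequency = 0.180 × 0.145 = 0.02610.
Expected number = 0.02610 × 2000 = 52.20 ≈ 52.

52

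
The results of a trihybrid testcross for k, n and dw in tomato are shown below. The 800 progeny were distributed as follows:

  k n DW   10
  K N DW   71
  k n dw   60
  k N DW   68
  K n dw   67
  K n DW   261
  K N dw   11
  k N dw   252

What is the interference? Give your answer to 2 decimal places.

The two most frequent reciprocal classes, K n DW and k N dw, are the parental types, so the F1 was K n DW / k N dw.
The two rarest classes, k n DW and K N dw, are the double crossovers. Comparing them with the parentals, only the k allele has switched, so k is the middle locus and the order is dw – k – n.
dw–k: (135 + 21)/800 = 0.1950; k–n: (131 + 21)/800 = 0.1900.
Expected DCO frequency = 0.1950 × 0.1900 ≈ 0.03705; observed = 21/800 ≈ 0.02625.
Coefficient of coincidence = 0.02625/0.03705 ≈ 0.71; interference = 1 − 0.71 = 0.29.

0.29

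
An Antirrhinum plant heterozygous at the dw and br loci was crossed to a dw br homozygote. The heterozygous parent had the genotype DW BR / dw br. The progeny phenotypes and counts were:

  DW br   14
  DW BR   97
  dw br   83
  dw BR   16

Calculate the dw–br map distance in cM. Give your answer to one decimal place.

14.3 cM

The recombinant classes are DW br and dw BR: 14 + 16 = 30.
Recombination frequency = 30/210 = 0.1429 ≈ 14.3%, i.e. 14.3 cM.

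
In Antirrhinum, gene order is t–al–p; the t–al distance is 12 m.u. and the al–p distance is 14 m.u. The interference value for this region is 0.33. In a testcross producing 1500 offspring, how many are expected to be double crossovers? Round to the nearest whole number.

Map distances give recombination frequencies of 0.120 and 0.140 for the two intervals.
With interference 0.33 (so coincidence = 0.67), expected double-crossover frequency = 0.120 × 0.140 × 0.67 = 0.01126.
Expected number = 0.01126 × 1500 = 16.88 ≈ 17.

17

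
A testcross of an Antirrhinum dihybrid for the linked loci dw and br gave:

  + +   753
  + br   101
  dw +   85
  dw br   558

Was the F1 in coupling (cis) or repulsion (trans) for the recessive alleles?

The two most frequent classes are + + (753) and dw br (558); these are the parental (non-recombinant) types.
So the F1 carried + + on one chromosome and dw br on the other — the recessive alleles are on the same chromosome (cis / coupling).

cis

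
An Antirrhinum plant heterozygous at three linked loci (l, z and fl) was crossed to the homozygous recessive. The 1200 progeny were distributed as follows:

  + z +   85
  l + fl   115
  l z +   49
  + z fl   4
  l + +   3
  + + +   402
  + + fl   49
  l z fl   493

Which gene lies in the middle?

l

The two most frequent reciprocal classes, l z fl and + + +, are the parental types, so the F1 was l z fl / + + +.
The two rarest classes, + z fl and l + +, are the double crossovers. Comparing them with the parentals, only the l allele has switched, so l is the middle locus and the order is z – l – fl.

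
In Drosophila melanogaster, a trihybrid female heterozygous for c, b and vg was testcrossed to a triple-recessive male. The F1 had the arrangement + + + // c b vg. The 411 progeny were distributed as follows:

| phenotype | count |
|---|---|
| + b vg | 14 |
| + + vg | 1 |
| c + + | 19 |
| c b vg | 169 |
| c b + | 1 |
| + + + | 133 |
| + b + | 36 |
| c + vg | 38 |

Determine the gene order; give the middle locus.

vg

The two rarest classes, + + vg and c b +, are the double crossovers. Comparing them with the parentals, only the vg allele has switched, so vg is the middle locus and the order is b – vg – c.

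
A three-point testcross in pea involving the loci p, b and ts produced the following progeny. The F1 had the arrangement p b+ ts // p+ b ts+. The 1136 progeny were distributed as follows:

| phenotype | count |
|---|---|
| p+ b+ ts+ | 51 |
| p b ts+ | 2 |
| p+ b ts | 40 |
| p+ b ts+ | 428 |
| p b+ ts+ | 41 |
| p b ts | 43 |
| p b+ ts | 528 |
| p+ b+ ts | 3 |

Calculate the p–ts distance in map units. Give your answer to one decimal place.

7.6 map units

The two rarest classes, p+ b+ ts and p b ts+, are the double crossovers. Comparing them with the parentals, only the p allele has switched, so p is the middle locus and the order is b – p – ts.
Crossovers in the p–ts interval produce the single-crossover classes p b+ ts+ and p+ b ts (41 + 40 = 81) plus the double crossovers (5).
RF(p–ts) = (81 + 5) / 1136 = 86/1136 = 0.0757 → 7.6 map units.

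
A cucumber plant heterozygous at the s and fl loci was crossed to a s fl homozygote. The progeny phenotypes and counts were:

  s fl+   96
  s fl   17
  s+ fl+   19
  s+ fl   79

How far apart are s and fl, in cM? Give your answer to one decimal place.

The two most frequent classes, s+ fl (79) and s fl+ (96), are the parental types, so the F1 was s+ fl / s fl+.
The recombinant classes are s+ fl+ and s fl: 19 + 17 = 36.
Recombination frequency = 36/211 = 0.1706 ≈ 17.1%, i.e. 17.1 cM.

17.1 cM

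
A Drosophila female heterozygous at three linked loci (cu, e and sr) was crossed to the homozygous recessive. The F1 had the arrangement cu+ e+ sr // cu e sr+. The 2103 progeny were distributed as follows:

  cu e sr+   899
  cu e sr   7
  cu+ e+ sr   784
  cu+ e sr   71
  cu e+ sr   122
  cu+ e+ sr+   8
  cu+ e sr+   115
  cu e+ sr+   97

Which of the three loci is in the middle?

sr

The two rarest classes, cu+ e+ sr+ and cu e sr, are the double crossovers. Comparing them with the parentals, only the sr allele has switched, so sr is the middle locus and the order is e – sr – cu.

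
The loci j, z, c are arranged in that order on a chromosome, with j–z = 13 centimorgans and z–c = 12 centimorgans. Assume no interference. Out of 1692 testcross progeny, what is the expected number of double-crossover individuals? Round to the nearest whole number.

26

Map distances give recombination frequencies of 0.130 and 0.120 for the two intervals.
With no interference, expected double-crossover frequency = 0.130 × 0.120 = 0.01560.
Expected number = 0.01560 × 1692 = 26.40 ≈ 26.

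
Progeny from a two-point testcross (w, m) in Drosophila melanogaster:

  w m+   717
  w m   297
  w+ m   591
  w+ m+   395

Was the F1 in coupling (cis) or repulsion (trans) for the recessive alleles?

The two most frequent classes are w+ m (591) and w m+ (717); these are the parental (non-recombinant) types.
So the F1 carried w+ m on one chromosome and w m+ on the other — the recessive alleles are on opposite chromosomes (trans / repulsion).

trans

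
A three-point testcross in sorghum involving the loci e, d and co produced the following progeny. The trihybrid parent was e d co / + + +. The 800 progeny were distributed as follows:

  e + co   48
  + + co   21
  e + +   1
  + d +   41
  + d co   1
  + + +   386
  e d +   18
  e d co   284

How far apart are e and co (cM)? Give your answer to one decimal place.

The two rarest classes, + d co and e + +, are the double crossovers. Comparing them with the parentals, only the e allele has switched, so e is the middle locus and the order is d – e – co.
Crossovers in the e–co interval produce the single-crossover classes e d + and + + co (18 + 21 = 39) plus the double crossovers (2).
RF(e–co) = (39 + 2) / 800 = 41/800 = 0.0512 → 5.1 cM.

5.1 cM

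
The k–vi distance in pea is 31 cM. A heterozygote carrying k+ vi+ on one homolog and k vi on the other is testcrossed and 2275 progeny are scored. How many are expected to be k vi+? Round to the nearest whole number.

A map distance of 31 cM corresponds to a recombination frequency of 0.310.
The F1 is k+ vi+ / k vi, so k vi+ is a recombinant gamete class with expected frequency r/2 = 0.310/2 = 0.1550.
Expected number = 0.1550 × 2275 = 352.62 ≈ 353.

353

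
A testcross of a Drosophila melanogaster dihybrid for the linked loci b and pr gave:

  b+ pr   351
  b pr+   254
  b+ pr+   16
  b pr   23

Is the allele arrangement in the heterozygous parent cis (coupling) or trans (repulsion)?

The two most frequent classes are b+ pr (351) and b pr+ (254); these are the parental (non-recombinant) types.
So the F1 carried b+ pr on one chromosome and b pr+ on the other — the recessive alleles are on opposite chromosomes (trans / repulsion).

trans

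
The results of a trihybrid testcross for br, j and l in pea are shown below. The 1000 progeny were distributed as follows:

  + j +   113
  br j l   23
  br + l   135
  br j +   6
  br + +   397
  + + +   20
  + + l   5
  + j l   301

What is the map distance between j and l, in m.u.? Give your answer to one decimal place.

25.9 m.u.

The two most frequent reciprocal classes, + j l and br + +, are the parental types, so the F1 was + j l / br + +.
The two rarest classes, + + l and br j +, are the double crossovers. Comparing them with the parentals, only the j allele has switched, so j is the middle locus and the order is br – j – l.
Crossovers in the j–l interval produce the single-crossover classes + j + and br + l (113 + 135 = 248) plus the double crossovers (11).
RF(j–l) = (248 + 11) / 1000 = 259/1000 = 0.2590 → 25.9 m.u.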